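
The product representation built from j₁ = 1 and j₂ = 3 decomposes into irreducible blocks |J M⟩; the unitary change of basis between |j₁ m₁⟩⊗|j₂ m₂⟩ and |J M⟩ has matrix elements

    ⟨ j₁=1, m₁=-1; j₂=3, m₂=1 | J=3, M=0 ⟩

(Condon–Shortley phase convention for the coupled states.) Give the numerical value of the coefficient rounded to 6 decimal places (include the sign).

j₁+j₂−J=1  J+j₁−j₂=1  J−j₁+j₂=5  j₁+j₂+J+1=8
(j₁±m₁, j₂±m₂, J±M) = (0,2,4,2,3,3)
P² = 72
sum k=1..1:
  [1] −1/12 = -1/12
S = -1/12
C² = P²·S² = 1/2 ; C = -0.707107

−√(1/2) = -0.707107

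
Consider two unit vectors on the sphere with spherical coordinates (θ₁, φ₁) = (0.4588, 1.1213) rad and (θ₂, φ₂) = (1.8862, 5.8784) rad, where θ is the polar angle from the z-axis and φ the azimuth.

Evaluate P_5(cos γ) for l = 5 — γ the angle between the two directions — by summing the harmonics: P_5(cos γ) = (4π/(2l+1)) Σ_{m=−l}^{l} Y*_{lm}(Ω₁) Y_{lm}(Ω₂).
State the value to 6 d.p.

-0.342868

Expand P_5 via completeness: Σ_{m} conj(Y_{5,m}) at Ω₁ times Y_{5,m} at Ω₂ —
  [-5]  conj(Y_{5,-5})(Ω₁) = 0.00617 - 0.00495j ; Y_{5,-5}(Ω₂) = -0.15778 + 0.32404j ; Δ = 0.00063 + 0.00278j
  [-4]  conj(Y_{5,-4})(Ω₁) = -0.01140 - 0.04932j ; Y_{5,-4}(Ω₂) = 0.01797 - 0.37145j ; Δ = -0.01853 + 0.00335j
  [-3]  conj(Y_{5,-3})(Ω₁) = -0.18274 - 0.04131j ; Y_{5,-3}(Ω₂) = -0.01390 - 0.03732j ; Δ = 0.00100 + 0.00739j
  [-2]  conj(Y_{5,-2})(Ω₁) = -0.26184 + 0.32928j ; Y_{5,-2}(Ω₂) = 0.23314 + 0.24469j ; Δ = -0.14162 + 0.01270j
  [-1]  conj(Y_{5,-1})(Ω₁) = 0.20438 + 0.42364j ; Y_{5,-1}(Ω₂) = -0.04274 - 0.01831j ; Δ = -0.00098 - 0.02185j
  [+0]  conj(Y_{5,0})(Ω₁) = -0.05872 + 0.00000j ; Y_{5,0}(Ω₂) = -0.32097 + 0.00000j ; Δ = 0.01885 + 0.00000j
  [+1]  conj(Y_{5,1})(Ω₁) = -0.20438 + 0.42364j ; Y_{5,1}(Ω₂) = 0.04274 - 0.01831j ; Δ = -0.00098 + 0.02185j
  [+2]  conj(Y_{5,2})(Ω₁) = -0.26184 - 0.32928j ; Y_{5,2}(Ω₂) = 0.23314 - 0.24469j ; Δ = -0.14162 - 0.01270j
  [+3]  conj(Y_{5,3})(Ω₁) = 0.18274 - 0.04131j ; Y_{5,3}(Ω₂) = 0.01390 - 0.03732j ; Δ = 0.00100 - 0.00739j
  [+4]  conj(Y_{5,4})(Ω₁) = -0.01140 + 0.04932j ; Y_{5,4}(Ω₂) = 0.01797 + 0.37145j ; Δ = -0.01853 - 0.00335j
  [+5]  conj(Y_{5,5})(Ω₁) = -0.00617 - 0.00495j ; Y_{5,5}(Ω₂) = 0.15778 + 0.32404j ; Δ = 0.00063 - 0.00278j
Σ over m = -0.30013 + 0.00000j; ×(4π/11) → -0.34287 + 0.00000j. Real part: -0.342868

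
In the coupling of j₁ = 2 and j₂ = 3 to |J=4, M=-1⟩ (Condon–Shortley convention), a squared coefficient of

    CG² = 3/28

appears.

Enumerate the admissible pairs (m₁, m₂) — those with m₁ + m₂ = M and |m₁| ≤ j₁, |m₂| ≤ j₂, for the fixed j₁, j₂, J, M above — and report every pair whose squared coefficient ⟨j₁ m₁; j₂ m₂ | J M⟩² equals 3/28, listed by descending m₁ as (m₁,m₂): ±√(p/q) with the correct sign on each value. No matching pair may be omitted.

Admissible pairs with m₁+m₂ = M = -1: (-2,1), (-1,0), (0,-1), (1,-2), (2,-3)
  (m₁,m₂)=(2,-3): CG² = 3/70, CG = +√(3/70)
  (m₁,m₂)=(1,-2): CG² = 7/20, CG = +√(7/20)
  (m₁,m₂)=(0,-1): CG² = 3/28, CG = +√(3/28)   ← matches the target
  (m₁,m₂)=(-1,0): CG² = 3/14, CG = −√(3/14)
  (m₁,m₂)=(-2,1): CG² = 2/7, CG = −√(2/7)
Pairs with CG² = 3/28: (0,-1): +√(3/28)

(0,-1): +√(3/28)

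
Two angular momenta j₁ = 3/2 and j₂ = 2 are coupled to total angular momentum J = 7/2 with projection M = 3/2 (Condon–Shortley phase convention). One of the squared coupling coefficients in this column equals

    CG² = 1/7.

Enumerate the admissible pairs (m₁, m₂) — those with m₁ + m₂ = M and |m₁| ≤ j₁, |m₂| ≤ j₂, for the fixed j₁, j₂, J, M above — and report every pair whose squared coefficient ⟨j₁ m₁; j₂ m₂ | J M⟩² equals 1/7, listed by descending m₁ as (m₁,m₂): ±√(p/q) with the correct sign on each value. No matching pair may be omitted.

Admissible pairs with m₁+m₂ = M = 3/2: (-1/2,2), (1/2,1), (3/2,0)
  (m₁,m₂)=(3/2,0): CG² = 2/7, CG = +√(2/7)
  (m₁,m₂)=(1/2,1): CG² = 4/7, CG = +√(4/7)
  (m₁,m₂)=(-1/2,2): CG² = 1/7, CG = +√(1/7)   ← matches the target
Pairs with CG² = 1/7: (-1/2,2): +√(1/7)

(-1/2,2): +√(1/7)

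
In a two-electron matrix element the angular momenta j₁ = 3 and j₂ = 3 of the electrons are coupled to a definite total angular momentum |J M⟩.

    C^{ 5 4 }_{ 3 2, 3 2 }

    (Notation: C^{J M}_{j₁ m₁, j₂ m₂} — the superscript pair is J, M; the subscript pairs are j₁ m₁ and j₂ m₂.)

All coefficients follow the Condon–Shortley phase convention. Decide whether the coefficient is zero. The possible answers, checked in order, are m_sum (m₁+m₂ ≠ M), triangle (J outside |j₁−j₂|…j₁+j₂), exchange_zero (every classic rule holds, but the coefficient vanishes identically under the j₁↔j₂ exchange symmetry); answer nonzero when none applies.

m-sum: m₁+m₂ = 2+2 = 4, M = 4  ✓
triangle: |j₁−j₂| = 0 ≤ J = 5 ≤ j₁+j₂ = 6  ✓
exchange: j₁=j₂ and m₁=m₂, and (−1)^(j₁+j₂−J) = (−1)^1 = −1 forces ⟨j₁m₁;j₂m₂|JM⟩ = −⟨j₂m₂;j₁m₁|JM⟩ = −⟨j₁m₁;j₂m₂|JM⟩ ⇒ the coefficient vanishes identically
Racah sum check: Σ_k collapses to 0 ⇒ CG = 0

exchange_zero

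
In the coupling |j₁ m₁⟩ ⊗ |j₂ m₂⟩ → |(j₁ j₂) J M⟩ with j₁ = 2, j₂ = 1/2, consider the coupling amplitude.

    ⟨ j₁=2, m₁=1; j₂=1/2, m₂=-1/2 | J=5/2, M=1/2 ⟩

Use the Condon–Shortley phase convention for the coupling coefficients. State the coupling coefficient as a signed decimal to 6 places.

+√(2/5) = +0.632456

triangle: 0!·4!·1!/6! = 24/720
(j±m)!: 3!·1!·0!·1!·3!·2! = 72
prefactor² = (2J+1)·Δ·N² = 72/5
  k=0: +1/(0!·0!·1!·0!·3!·1!) = 1/6
Σ = 1/6  ⇒  CG² = 72/5·(1/6)² = 2/5
CG = +√(2/5) = +0.632456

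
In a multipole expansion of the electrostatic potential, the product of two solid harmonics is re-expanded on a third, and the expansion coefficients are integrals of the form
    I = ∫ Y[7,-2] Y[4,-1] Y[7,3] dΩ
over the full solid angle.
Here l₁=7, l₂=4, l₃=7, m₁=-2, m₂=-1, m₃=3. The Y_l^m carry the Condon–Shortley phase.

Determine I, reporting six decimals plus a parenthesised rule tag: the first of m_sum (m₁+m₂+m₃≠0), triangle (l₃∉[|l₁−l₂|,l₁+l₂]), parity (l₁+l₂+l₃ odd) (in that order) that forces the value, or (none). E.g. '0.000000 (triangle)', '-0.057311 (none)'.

m-sum 0 ✓  L=18 even ✓  3≤7≤11 ✓
Π(2lᵢ+1) = 15×9×15 = 2025
triangle coeff Δ(7,4,7) = 1/58198140
Σ_t [0,4]: t=0:+1/17418240 t=1:−1/622080 t=2:+1/230400 t=3:−1/622080 t=4:+1/17418240 = 1/806400
(3j)²=2268/230945 [(7 4 7; 0 0 0)], sign=-1
Σ_t [0,3]: t=0:+1/52254720 t=1:−1/1935360 t=2:+1/725760 t=3:−1/2488320 = 5/10450944
(3j)²=31250/2909907 [(7 4 7; -2 -1 3)], sign=+1
⇒ 4πI² = 455625000/2133423721
I = (-1)√(455625000/2133423721/(4π)) = -0.13036478
No selection rule forces the value: the integral is nonzero (none).

-0.130365 (none)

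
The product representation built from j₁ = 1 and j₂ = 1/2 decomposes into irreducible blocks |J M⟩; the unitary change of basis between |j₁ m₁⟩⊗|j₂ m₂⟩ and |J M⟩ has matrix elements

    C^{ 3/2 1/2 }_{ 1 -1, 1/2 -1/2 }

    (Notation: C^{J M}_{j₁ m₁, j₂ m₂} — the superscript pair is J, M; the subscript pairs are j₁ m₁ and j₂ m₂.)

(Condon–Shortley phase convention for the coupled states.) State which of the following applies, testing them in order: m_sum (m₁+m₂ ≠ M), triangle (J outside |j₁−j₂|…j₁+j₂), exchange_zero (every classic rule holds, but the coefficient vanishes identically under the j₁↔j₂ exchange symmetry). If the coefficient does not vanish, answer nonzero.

m_sum

m-sum: m₁+m₂ = -1+(-1/2) = -3/2, M = 1/2  ✗ ⇒ coefficient is 0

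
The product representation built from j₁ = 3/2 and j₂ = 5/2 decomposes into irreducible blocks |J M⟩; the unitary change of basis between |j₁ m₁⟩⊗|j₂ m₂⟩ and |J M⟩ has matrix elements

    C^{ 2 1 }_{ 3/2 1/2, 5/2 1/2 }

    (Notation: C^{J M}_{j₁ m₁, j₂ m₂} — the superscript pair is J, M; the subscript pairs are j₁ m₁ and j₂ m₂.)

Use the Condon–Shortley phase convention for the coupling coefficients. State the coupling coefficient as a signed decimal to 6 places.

−√(25/84) = -0.545545

√[5·2!1!3!/7! · 2!1!3!2!3!1!] = √(12/7)
  +(−1)^0/∏(0,2,1,3,0,0)! = 1/12  (running 1/12)
  +(−1)^1/∏(1,1,0,2,1,1)! = -1/2  (running -5/12)
⟨..|..⟩ = √(12/7)·(-5/12) = -0.545545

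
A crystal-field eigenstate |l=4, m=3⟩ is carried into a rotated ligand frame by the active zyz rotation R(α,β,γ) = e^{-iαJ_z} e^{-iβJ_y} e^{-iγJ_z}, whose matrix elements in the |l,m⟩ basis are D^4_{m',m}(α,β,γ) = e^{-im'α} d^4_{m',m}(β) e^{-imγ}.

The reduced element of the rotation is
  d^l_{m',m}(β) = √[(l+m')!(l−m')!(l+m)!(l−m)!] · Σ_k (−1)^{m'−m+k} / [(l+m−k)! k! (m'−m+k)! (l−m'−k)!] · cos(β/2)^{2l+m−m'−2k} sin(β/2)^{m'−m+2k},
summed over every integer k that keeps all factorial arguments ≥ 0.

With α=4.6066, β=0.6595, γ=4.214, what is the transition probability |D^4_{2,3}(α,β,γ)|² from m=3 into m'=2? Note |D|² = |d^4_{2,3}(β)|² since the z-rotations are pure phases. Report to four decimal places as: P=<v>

D^4_{2,3}(4.6066,0.6595,4.2140) = e^{-i·2·4.6066}·d^4_{2,3}(0.6595)·e^{-i·3·4.2140}. Compute d first:
Half-angle: c=0.946123, s=0.323807. N=√(720·2·5040·1)=2693.993318
k: max(0,(3)−(2))=1 … min(4+(3),4−(2))=2
  k=1: (−1)^0·2693.9933/(720)·0.9461^7·0.3238^1 = +0.822212
  k=2: (−1)^1·2693.9933/(240)·0.9461^5·0.3238^3 = -0.288922
d^4_{2,3}(0.6595) = +0.822212 -0.288922 = +0.533290
|D^4_{2,3}|² = |d^4_{2,3}(β)|² = (+0.533290)² = 0.284398 (the z-rotation phases have unit modulus)

P=0.2844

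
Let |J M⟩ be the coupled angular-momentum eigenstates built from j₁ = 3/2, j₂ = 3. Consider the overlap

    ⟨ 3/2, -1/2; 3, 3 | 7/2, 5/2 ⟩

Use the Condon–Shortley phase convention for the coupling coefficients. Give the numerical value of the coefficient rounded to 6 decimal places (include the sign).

triangle: 1!×2!×5!/9! = 240/362880
(j±m)!: 1!×2!×6!×0!×6!×1! = 1036800
prefactor² = (2J+1)×Δ×N² = 38400/7
  k=1: −1/(1!×0!×1!×5!×1!×0!) = -1/120
Σ = -1/120  ⇒  CG² = 38400/7×(-1/120)² = 8/21
CG = −√(8/21) = -0.617213

-0.617213  (= −√(8/21))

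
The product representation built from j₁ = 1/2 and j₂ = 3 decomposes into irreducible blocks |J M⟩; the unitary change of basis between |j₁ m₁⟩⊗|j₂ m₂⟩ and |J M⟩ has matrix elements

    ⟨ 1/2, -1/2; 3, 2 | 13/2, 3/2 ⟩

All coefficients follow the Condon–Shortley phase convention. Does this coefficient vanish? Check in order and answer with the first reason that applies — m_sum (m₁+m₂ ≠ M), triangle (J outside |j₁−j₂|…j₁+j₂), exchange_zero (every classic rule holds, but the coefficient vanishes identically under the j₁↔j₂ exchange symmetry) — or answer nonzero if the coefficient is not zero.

triangle

m-sum: m₁+m₂ = -1/2+2 = 3/2, M = 3/2  ✓
triangle: need |j₁−j₂| ≤ J ≤ j₁+j₂, i.e. J ∈ [5/2, 7/2]; J = 13/2 is outside ✗ ⇒ coefficient is 0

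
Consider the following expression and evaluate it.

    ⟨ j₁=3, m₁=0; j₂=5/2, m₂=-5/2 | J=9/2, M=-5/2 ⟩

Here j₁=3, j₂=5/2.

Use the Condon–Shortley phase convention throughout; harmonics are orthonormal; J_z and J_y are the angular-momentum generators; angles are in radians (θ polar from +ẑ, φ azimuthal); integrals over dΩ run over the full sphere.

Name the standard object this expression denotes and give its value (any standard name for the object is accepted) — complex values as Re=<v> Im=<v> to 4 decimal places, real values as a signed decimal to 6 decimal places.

This is a Clebsch–Gordan (vector-coupling) coefficient.
√[10·1!5!4!/11! · 3!3!0!5!2!7!] = √(345600/11)
  +(−1)^0/∏(0,1,3,0,2,4)! = 1/288  (running 1/288)
⟨..|..⟩ = √(345600/11)·(1/288) = +0.615457

Clebsch–Gordan coefficient, +√(25/66) ≈ +0.615457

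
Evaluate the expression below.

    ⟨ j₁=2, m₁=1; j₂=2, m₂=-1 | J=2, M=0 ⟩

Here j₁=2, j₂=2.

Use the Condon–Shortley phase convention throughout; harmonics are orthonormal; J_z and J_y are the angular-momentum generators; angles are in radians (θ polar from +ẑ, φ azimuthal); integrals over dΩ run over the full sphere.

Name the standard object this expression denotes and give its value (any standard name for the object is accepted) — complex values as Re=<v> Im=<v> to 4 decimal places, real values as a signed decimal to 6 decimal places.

Clebsch–Gordan coefficient, +√(1/14) ≈ +0.267261

This is a Clebsch–Gordan (vector-coupling) coefficient.
√[5·2!2!2!/7! · 3!1!1!3!2!2!] = √(8/7)
  +(−1)^0/∏(0,2,1,1,1,1)! = 1/2  (running 1/2)
  +(−1)^1/∏(1,1,0,0,2,2)! = -1/4  (running 1/4)
⟨..|..⟩ = √(8/7)·(1/4) = +0.267261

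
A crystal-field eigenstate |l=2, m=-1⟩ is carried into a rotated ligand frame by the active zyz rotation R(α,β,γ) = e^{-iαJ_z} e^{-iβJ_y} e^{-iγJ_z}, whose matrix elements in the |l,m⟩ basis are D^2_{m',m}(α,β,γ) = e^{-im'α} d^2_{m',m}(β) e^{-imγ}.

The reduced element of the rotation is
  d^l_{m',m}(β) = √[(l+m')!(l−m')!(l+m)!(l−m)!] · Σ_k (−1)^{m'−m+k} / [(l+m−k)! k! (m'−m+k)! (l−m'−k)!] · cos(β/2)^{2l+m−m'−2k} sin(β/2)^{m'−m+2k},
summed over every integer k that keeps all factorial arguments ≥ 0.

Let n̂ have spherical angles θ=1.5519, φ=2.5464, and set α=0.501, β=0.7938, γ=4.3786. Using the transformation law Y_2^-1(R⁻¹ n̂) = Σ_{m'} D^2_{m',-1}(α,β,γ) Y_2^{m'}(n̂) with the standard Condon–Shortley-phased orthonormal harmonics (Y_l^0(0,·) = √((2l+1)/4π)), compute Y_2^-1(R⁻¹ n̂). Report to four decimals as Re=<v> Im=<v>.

Re=0.1765 Im=-0.1465

Need the full column D^2_{m',-1} for m'=−2..2 at α=0.5010, β=0.7938, γ=4.3786.
cos(β/2)=0.922264, sin(β/2)=0.386561
d^2_{-2,-1}: single k=1 term ⇒ +0.606476;  D = +0.375762-0.476042i
d^2_{-1,-1}: k∈[0..1] ⇒ +0.723470 -0.381301 = +0.342169;  D = +0.056948-0.337397i
d^2_{0,-1}: k∈[0..1] ⇒ -0.742778 +0.130492 = -0.612286;  D = +0.200600+0.578493i
d^2_{1,-1}: k∈[0..1] ⇒ +0.381301 -0.022329 = +0.358972;  D = -0.266054-0.240990i
d^2_{2,-1}: single k=0 term ⇒ -0.106547;  D = +0.103618+0.024809i
Y_2^{m'}(θ=1.5519,φ=2.5464) and Σ D·Y over m':
  (+0.3758-0.4760i)·(+0.1434+0.3585i)  (+0.0569-0.3374i)·(-0.0121-0.0082i)  (+0.2006+0.5785i)·(-0.3151+0.0000i)  (-0.2661-0.2410i)·(+0.0121-0.0082i)  (+0.1036+0.0248i)·(+0.1434-0.3585i)
Y_2^-1(R⁻¹ n̂) = +0.176465-0.146502i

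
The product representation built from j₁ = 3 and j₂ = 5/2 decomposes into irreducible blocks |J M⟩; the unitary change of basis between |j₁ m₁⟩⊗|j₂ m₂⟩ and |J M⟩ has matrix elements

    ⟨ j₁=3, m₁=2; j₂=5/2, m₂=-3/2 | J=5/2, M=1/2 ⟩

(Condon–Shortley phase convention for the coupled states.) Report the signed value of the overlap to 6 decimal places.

√[6·3!3!2!/9! · 5!1!1!4!3!2!] = √(288/7)
  +(−1)^0/∏(0,3,1,1,2,1)! = 1/12  (running 1/12)
  +(−1)^1/∏(1,2,0,0,3,2)! = -1/24  (running 1/24)
⟨..|..⟩ = √(288/7)·(1/24) = +0.267261

+0.267261  (= +√(1/14))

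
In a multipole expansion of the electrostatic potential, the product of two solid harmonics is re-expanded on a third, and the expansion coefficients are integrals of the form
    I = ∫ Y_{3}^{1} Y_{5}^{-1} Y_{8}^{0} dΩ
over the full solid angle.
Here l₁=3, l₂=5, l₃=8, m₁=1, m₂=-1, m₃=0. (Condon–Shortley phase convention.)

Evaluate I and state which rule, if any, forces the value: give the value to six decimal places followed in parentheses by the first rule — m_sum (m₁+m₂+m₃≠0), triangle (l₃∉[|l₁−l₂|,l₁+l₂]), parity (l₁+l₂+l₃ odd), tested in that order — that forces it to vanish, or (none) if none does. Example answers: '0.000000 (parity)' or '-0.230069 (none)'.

0.185869 (none)

Checks pass: Σm=0; 16 even; l₃=8∈[2,8].
(2·3+1)(2·5+1)(2·8+1) = 1309
Δ: 0! 6! 10! / 17! → 1/136136
sum: t=0:+1/518400 = 1/518400
3j²(3 5 8; 0 0 0) = Δ·Π!·Σ² = 56/2431  (sign +1)
sum: t=0:+1/829440 = 1/829440
3j²(3 5 8; 1 -1 0) = Δ·Π!·Σ² = 35/2431  (sign +1)
combine: 4πI² = 1309·56/2431·35/2431 = 13720/31603
take √, sign +1: I = 0.18586943
No selection rule forces the value: the integral is nonzero (none).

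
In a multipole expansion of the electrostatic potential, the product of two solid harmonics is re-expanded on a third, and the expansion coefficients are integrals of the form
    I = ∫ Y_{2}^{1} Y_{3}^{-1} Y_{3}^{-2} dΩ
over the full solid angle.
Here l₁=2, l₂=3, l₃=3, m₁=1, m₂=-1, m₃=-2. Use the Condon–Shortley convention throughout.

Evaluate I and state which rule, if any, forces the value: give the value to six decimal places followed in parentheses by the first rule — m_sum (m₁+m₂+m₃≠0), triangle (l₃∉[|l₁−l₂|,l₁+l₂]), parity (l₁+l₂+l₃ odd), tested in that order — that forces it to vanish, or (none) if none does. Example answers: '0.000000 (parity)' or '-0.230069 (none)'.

1 − 1 − 2 = -2 ≠ 0: azimuthal integral kills it; I = 0

0.000000 (m_sum)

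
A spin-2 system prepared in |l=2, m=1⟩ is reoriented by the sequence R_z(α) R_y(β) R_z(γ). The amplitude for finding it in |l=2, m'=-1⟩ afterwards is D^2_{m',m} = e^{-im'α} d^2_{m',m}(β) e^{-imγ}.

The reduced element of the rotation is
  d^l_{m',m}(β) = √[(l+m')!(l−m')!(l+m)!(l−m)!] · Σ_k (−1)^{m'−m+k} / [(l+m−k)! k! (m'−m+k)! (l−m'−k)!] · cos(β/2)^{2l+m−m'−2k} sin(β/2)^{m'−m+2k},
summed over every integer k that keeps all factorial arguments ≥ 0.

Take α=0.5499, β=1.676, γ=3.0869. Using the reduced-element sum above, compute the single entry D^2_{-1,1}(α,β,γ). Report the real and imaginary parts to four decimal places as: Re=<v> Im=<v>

Re=-0.3591 Im=-0.2481

D^2_{-1,1}(0.5499,1.6760,3.0869) = e^{-i·-1·0.5499}·d^2_{-1,1}(1.6760)·e^{-i·1·3.0869}. Compute d first:
Half-angle: c=0.668951, s=0.743307. N=√(1·6·6·1)=6.000000
k: max(0,(1)−(-1))=2 … min(2+(1),2−(-1))=3
  k=2: (−1)^0·6.0000/(2)·0.6690^2·0.7433^2 = +0.741730
  k=3: (−1)^1·6.0000/(6)·0.6690^0·0.7433^4 = -0.305262
d^2_{-1,1}(1.6760) = +0.741730 -0.305262 = +0.436468
Phases: e^{-i·(-1)·0.5499}=+0.852577+0.522602i, e^{-i·(1)·3.0869}=-0.998505-0.054665i ⇒ D=-0.359097-0.248100i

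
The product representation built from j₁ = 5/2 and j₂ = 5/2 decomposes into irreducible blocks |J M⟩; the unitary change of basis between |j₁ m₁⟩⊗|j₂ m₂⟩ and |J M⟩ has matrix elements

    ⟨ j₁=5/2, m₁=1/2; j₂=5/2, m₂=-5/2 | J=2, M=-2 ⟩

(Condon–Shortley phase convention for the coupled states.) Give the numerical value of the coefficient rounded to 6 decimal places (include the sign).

triangle: 3!·2!·2!/8! = 24/40320
(j±m)!: 3!·2!·0!·5!·0!·4! = 34560
prefactor² = (2J+1)·Δ·N² = 720/7
  k=0: +1/(0!·3!·2!·0!·0!·2!) = 1/24
Σ = 1/24  ⇒  CG² = 720/7·(1/24)² = 5/28
CG = +√(5/28) = +0.422577

+√(5/28) ≈ +0.422577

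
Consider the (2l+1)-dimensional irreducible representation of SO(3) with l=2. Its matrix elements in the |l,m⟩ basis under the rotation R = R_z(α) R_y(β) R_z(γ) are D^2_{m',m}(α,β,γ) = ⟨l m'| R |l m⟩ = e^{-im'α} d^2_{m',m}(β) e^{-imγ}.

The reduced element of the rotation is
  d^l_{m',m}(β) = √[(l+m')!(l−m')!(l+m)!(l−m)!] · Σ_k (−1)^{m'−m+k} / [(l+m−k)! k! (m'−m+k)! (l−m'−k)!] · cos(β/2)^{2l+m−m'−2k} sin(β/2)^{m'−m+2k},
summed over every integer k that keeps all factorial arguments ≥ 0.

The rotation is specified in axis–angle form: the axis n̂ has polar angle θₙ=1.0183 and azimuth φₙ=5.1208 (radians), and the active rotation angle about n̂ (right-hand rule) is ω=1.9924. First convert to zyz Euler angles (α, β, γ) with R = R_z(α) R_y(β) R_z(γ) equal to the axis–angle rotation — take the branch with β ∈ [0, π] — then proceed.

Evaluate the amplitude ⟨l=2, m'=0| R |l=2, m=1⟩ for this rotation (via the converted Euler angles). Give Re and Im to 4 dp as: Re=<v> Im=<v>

Re=0.0249 Im=-0.0070

Axis–angle → zyz. n̂ = (sinθₙcosφₙ, sinθₙsinφₙ, cosθₙ) = (+0.338062, -0.781207, +0.524814), ω = 1.9924.
R = I cosω + sinω [n̂]ₓ + (1−cosω) n̂n̂ᵀ gives
  R = [-0.248170, -0.851029, -0.462776; +0.106687, +0.450803, -0.886225; +0.962824, -0.269306, -0.021082]
β = atan2(√(R₁₃²+R₂₃²), R₃₃) = 1.591880; α = atan2(R₂₃, R₁₃) mod 2π = 4.231149; γ = atan2(R₃₂, −R₃₁) mod 2π = 3.414327
Split into d^2_{0,1}(β=1.5919) × two z-phases.
c=cos(1.591880/2)=0.699613, s=sin(1.591880/2)=0.714522; N=√[2·2·6·1]=4.898979
k∈{1,2} keeps every argument non-negative
  k=1: (−1)^0·4.8990/(2)·0.6996^3·0.7145^1 = +0.599329
  k=2: (−1)^1·4.8990/(2)·0.6996^1·0.7145^3 = -0.625144
d^2_{0,1}(1.5919) = +0.599329 -0.625144 = -0.025815
Attach z-rotation phases: D = e^{-i(0)(4.2311)}·(-0.025815)·e^{-i(1)(3.4143)} = +0.024861-0.006954i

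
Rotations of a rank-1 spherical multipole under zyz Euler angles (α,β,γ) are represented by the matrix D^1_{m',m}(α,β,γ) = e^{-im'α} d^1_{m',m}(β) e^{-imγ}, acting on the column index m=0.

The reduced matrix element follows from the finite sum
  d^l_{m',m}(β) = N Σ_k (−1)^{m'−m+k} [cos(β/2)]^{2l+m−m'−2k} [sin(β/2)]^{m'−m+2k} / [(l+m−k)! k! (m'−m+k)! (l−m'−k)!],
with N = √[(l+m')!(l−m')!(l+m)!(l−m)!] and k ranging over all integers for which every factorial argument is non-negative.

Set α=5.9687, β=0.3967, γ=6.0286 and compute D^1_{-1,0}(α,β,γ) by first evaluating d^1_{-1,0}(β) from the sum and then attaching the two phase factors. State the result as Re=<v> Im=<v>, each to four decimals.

Re=0.2598 Im=-0.0845

Split into d^1_{-1,0}(β=0.3967) × two z-phases.
c=cos(0.396700/2)=0.980393, s=sin(0.396700/2)=0.197052; N=√[1·2·1·1]=1.414214
k: max(0,(0)−(-1))=1 … min(1+(0),1−(-1))=1
  k=1: (−1)^0·1.4142/(1)·0.9804^1·0.1971^1 = +0.273210
d^1_{-1,0}(0.3967) = +0.273210
D = (+0.950956-0.309327i)·(+0.273210)·(+1.000000+0.000000i) = +0.259810-0.084511i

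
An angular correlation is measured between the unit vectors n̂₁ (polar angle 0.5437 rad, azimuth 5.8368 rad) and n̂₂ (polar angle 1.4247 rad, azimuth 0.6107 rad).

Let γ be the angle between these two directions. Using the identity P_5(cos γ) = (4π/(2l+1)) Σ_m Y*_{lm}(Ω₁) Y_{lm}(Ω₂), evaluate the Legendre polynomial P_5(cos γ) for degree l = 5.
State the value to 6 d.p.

Expand P_5 via completeness: Σ_{m} conj(Y_{5,m}) at Ω₁ times Y_{5,m} at Ω₂ —
  m=-5: (-0.01056 - 0.01357j) × (-0.43823 - 0.03870j) = 0.00410 + 0.00636j  (running Σ = 0.00410 + 0.00636j)
  m=-4: (-0.01917 - 0.08788j) × (-0.15673 - 0.13169j) = -0.00857 + 0.01630j  (running Σ = -0.00447 + 0.02265j)
  m=-3: (0.06148 - 0.26063j) × (0.07004 + 0.26190j) = 0.07257 - 0.00215j  (running Σ = 0.06810 + 0.02050j)
  m=-2: (0.29146 - 0.36189j) × (-0.07741 + 0.21247j) = 0.05433 + 0.08994j  (running Σ = 0.12243 + 0.11044j)
  m=-1: (0.30053 - 0.14383j) × (0.18502 - 0.12951j) = 0.03698 - 0.06553j  (running Σ = 0.15940 + 0.04491j)
  m=0: (-0.24764 + 0.00000j) × (0.23060 + 0.00000j) = -0.05711 + 0.00000j  (running Σ = 0.10230 + 0.04491j)
  m=1: (-0.30053 - 0.14383j) × (-0.18502 - 0.12951j) = 0.03698 + 0.06553j  (running Σ = 0.13927 + 0.11044j)
  m=2: (0.29146 + 0.36189j) × (-0.07741 - 0.21247j) = 0.05433 - 0.08994j  (running Σ = 0.19360 + 0.02050j)
  m=3: (-0.06148 - 0.26063j) × (-0.07004 + 0.26190j) = 0.07257 + 0.00215j  (running Σ = 0.26617 + 0.02265j)
  m=4: (-0.01917 + 0.08788j) × (-0.15673 + 0.13169j) = -0.00857 - 0.01630j  (running Σ = 0.25760 + 0.00636j)
  m=5: (0.01056 - 0.01357j) × (0.43823 - 0.03870j) = 0.00410 - 0.00636j  (running Σ = 0.26170 - 0.00000j)
Accumulated sum 0.26170 - 0.00000j; after 4π/(2l+1) scaling, 0.29896 - 0.00000j ⇒ P_5 = 0.298963

0.298963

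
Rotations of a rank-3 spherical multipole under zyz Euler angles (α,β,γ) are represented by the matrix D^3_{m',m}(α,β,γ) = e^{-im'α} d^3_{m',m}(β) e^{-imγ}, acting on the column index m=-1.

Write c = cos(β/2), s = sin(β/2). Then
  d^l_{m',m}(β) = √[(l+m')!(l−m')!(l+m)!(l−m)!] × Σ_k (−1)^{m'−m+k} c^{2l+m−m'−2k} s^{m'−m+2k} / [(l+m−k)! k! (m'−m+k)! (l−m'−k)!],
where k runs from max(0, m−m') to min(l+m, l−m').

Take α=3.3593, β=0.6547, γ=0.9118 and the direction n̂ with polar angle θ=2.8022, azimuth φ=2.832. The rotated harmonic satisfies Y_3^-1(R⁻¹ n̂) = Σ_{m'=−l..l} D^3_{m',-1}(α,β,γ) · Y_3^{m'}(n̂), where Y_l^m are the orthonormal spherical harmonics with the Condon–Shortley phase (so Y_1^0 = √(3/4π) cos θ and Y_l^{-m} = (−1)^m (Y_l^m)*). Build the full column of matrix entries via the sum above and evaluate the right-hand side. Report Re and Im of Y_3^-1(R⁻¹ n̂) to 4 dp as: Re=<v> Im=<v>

Need the full column D^3_{m',-1} for m'=−3..3 at α=3.3593, β=0.6547, γ=0.9118.
cos(β/2)=0.946898, sin(β/2)=0.321535
d^3_{-3,-1}: single k=2 term ⇒ +0.321895;  D = -0.001891-0.321889i
d^3_{-2,-1}: k∈[1..2] ⇒ +0.774004 -0.178494 = +0.595511;  D = +0.132039+0.580688i
d^3_{-1,-1}: k∈[0..2] ⇒ +0.720806 -0.664903 +0.057500 = +0.113403;  D = -0.048435-0.102539i
d^3_{0,-1}: k∈[0..2] ⇒ -0.847879 +0.293295 -0.011273 = -0.565857;  D = -0.346488-0.447370i
d^3_{1,-1}: k∈[0..2] ⇒ +0.498677 -0.076667 +0.001105 = +0.423115;  D = -0.325221-0.270662i
d^3_{2,-1}: k∈[0..1] ⇒ -0.178494 +0.010291 = -0.168203;  D = -0.149475-0.077133i
d^3_{3,-1}: single k=0 term ⇒ +0.037116;  D = -0.035881-0.009494i
Y_3^{m'}(θ=2.8022,φ=2.832) and Σ D·Y over m':
  (-0.0019-0.3219i)·(-0.0092-0.0123i)  (+0.1320+0.5807i)·(-0.0870-0.0620i)  (-0.0484-0.1025i)·(-0.3531-0.1130i)  (-0.3465-0.4474i)·(-0.5088+0.0000i)  (-0.3252-0.2707i)·(+0.3531-0.1130i)  (-0.1495-0.0771i)·(-0.0870+0.0620i)  (-0.0359-0.0095i)·(+0.0092-0.0123i)
Y_3^-1(R⁻¹ n̂) = +0.074286+0.152547i

Re=0.0743 Im=0.1525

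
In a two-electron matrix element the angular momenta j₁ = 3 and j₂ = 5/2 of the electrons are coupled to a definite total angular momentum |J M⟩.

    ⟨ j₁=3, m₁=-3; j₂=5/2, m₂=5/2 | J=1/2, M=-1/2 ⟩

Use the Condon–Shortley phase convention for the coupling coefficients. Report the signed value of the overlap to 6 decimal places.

−√(2/7) = -0.534522

triangle: 5!·1!·0!/7! = 120/5040
(j±m)!: 0!·6!·5!·0!·0!·1! = 86400
prefactor² = (2J+1)·Δ·N² = 28800/7
  k=5: −1/(5!·0!·1!·0!·0!·0!) = -1/120
Σ = -1/120  ⇒  CG² = 28800/7·(-1/120)² = 2/7
CG = −√(2/7) = -0.534522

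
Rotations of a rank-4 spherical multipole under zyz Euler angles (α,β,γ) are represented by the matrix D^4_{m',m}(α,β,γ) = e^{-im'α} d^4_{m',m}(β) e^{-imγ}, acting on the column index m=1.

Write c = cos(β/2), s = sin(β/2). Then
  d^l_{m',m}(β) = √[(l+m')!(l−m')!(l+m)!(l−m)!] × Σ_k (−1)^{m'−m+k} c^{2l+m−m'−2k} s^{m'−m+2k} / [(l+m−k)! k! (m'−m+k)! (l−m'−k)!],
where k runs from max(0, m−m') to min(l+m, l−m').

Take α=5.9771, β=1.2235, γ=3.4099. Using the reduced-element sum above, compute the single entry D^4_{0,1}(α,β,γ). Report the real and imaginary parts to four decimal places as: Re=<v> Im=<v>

D^4_{0,1}(5.9771,1.2235,3.4099) = e^{-i·0·5.9771}·d^4_{0,1}(1.2235)·e^{-i·1·3.4099}. Compute d first:
Half-angle: c=0.818644, s=0.574301. N=√(24·24·120·6)=643.987578
k: max(0,(1)−(0))=1 … min(4+(1),4−(0))=4
  k=1: (−1)^0·643.9876/(144)·0.8186^7·0.5743^1 = +0.632880
  k=2: (−1)^1·643.9876/(24)·0.8186^5·0.5743^3 = -1.868792
  k=3: (−1)^2·643.9876/(24)·0.8186^3·0.5743^5 = +0.919707
  k=4: (−1)^3·643.9876/(144)·0.8186^1·0.5743^7 = -0.075437
d^4_{0,1}(1.2235) = +0.632880 -1.868792 +0.919707 -0.075437 = -0.391643
Phases: e^{-i·(0)·5.9771}=+1.000000+0.000000i, e^{-i·(1)·3.4099}=-0.964221+0.265100i ⇒ D=+0.377630-0.103824i

Re=0.3776 Im=-0.1038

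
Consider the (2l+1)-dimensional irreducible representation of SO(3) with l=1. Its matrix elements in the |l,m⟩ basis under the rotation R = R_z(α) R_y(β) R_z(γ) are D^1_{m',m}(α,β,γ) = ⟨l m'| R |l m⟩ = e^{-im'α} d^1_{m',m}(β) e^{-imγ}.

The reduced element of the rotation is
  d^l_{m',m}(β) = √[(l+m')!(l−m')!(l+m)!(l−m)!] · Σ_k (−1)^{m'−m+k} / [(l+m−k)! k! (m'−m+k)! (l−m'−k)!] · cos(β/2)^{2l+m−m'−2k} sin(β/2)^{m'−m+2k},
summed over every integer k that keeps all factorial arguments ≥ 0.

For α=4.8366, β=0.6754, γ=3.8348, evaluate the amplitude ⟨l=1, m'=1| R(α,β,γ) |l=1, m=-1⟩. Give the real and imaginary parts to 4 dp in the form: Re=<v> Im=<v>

Split into d^1_{1,-1}(β=0.6754) × two z-phases.
With c≡cos(β/2)=0.943519 and s≡sin(β/2)=0.331318, N=[2·1·1·2]^{1/2}=2.000000
k: max(0,(-1)−(1))=0 … min(1+(-1),1−(1))=0
  k=0: (−1)^2·2.0000/(2)·0.9435^0·0.3313^2 = +0.109772
d^1_{1,-1}(0.6754) = +0.109772
Phases: e^{-i·(1)·4.8366}=+0.123892+0.992296i, e^{-i·(-1)·3.8348}=-0.769200-0.639008i ⇒ D=+0.059143-0.092476i

Re=0.0591 Im=-0.0925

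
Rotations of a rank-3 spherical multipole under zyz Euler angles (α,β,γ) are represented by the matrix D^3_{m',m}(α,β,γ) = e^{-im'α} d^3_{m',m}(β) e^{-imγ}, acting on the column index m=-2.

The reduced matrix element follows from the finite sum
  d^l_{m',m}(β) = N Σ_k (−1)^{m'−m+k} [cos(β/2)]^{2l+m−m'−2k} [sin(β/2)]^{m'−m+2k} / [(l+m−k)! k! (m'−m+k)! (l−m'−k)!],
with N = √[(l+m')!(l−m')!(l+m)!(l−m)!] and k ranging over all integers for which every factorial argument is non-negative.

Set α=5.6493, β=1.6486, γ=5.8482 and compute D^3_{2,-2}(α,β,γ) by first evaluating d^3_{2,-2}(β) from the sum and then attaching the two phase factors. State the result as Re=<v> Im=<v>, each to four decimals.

Re=0.4730 Im=0.1987

D^3_{2,-2}(5.6493,1.6486,5.8482) = e^{-i·2·5.6493}·d^3_{2,-2}(1.6486)·e^{-i·-2·5.8482}. Compute d first:
Half-angle: c=0.679071, s=0.734073. N=√(120·1·1·120)=120.000000
The bounds max(0,m−m')=0 and min(l+m,l−m')=1 give 2 terms
  k=0: (−1)^4·120.0000/(24)·0.6791^2·0.7341^4 = +0.669509
  k=1: (−1)^5·120.0000/(120)·0.6791^0·0.7341^6 = -0.156471
d^3_{2,-2}(1.6486) = +0.669509 -0.156471 = +0.513038
D = (+0.298409+0.954438i)·(+0.513038)·(+0.644849-0.764310i) = +0.472978+0.198746i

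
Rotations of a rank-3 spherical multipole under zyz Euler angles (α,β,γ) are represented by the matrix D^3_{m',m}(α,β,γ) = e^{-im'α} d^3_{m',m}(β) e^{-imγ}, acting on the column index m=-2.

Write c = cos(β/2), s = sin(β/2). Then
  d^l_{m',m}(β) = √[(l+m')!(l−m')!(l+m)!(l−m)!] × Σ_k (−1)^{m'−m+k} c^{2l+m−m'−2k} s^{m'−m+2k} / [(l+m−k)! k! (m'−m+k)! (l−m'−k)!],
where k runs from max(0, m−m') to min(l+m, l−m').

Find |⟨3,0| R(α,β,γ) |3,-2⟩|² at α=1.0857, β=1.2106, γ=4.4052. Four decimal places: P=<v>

P=0.1786

First d^3_{0,-2}(β=1.2106), then the phase factors e^{-i(0)α} and e^{-i(-2)γ}:
Half-angle: c=0.822331, s=0.569009. N=√(6·6·1·120)=65.726707
Admissible k: 0..1 (factorial args all ≥0)
  k=0: (−1)^2·65.7267/(12)·0.8223^4·0.5690^2 = +0.810935
  k=1: (−1)^3·65.7267/(12)·0.8223^2·0.5690^4 = -0.388267
d^3_{0,-2}(1.2106) = +0.810935 -0.388267 = +0.422668
|D^3_{0,-2}|² = |d^3_{0,-2}(β)|² = (+0.422668)² = 0.178649 (the z-rotation phases have unit modulus)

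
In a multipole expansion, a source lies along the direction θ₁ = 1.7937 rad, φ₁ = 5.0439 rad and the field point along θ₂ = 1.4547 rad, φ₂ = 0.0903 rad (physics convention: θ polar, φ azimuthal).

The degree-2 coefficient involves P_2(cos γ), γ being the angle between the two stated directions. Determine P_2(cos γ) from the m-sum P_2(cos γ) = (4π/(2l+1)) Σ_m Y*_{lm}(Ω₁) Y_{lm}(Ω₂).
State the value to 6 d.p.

Summing Y*_{l m}(θ₁,φ₁)·Y_{l m}(θ₂,φ₂) over m ∈ [−2, 2]; prefactor 4π/(2·2+1) = 2.513274:
  m=-2: Y*=-0.289559-0.226134i  Y=+0.374893-0.068452i  product -0.124033-0.064955i
  m=-1: Y*=-0.054209+0.157487i  Y=+0.088524-0.008016i  product -0.003536+0.014376i
  m=+0: Y*=-0.269153-0.000000i  Y=-0.302696+0.000000i  product +0.081472+0.000000i
  m=+1: Y*=+0.054209+0.157487i  Y=-0.088524-0.008016i  product -0.003536-0.014376i
  m=+2: Y*=-0.289559+0.226134i  Y=+0.374893+0.068452i  product -0.124033+0.064955i
Σ over m = -0.173667+0.000000i; ×(4π/5) → -0.436473+0.000000i. Real part: -0.436473

-0.436473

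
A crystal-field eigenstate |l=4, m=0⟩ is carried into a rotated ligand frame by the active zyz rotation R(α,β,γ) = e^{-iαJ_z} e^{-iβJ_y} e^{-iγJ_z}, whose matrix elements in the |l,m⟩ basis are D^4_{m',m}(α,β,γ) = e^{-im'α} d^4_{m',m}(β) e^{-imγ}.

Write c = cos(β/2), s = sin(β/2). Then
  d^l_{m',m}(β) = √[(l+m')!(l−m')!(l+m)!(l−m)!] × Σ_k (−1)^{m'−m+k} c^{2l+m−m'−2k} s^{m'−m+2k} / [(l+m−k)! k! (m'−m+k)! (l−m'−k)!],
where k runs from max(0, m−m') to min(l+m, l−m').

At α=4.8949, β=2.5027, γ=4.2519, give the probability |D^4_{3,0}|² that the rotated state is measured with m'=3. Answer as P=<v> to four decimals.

P=0.0634

First d^4_{3,0}(β=2.5027), then the phase factors e^{-i(3)α} and e^{-i(0)γ}:
c=cos(2.502700/2)=0.314041, s=sin(2.502700/2)=0.949409; N=√[5040·1·24·24]=1703.830978
k∈{0,1} keeps every argument non-negative
  k=0: (−1)^3·1703.8310/(144)·0.3140^5·0.9494^3 = -0.030928
  k=1: (−1)^4·1703.8310/(144)·0.3140^3·0.9494^5 = +0.282677
d^4_{3,0}(2.5027) = -0.030928 +0.282677 = +0.251749
|D^4_{3,0}|² = |d^4_{3,0}(β)|² = (+0.251749)² = 0.063377 (the z-rotation phases have unit modulus)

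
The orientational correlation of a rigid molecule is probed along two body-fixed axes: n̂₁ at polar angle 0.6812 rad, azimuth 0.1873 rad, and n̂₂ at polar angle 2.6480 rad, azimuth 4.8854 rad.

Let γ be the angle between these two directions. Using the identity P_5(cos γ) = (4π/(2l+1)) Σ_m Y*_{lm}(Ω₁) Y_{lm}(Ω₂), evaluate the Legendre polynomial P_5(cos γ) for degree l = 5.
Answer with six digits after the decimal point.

Expand P_5 via completeness: Σ_{m} conj(Y_{5,m}) at Ω₁ times Y_{5,m} at Ω₂ —
  term(m=-5) = -0.00004 + 0.00051j   from Y*(Ω₁)=0.02724 + 0.03702j, Y(Ω₂)=0.00843 + 0.00719j
  term(m=-4) = -0.01166 - 0.00067j   from Y*(Ω₁)=0.13129 + 0.12211j, Y(Ω₂)=-0.05015 + 0.04156j
  term(m=-3) = 0.00361 - 0.08414j   from Y*(Ω₁)=0.32394 + 0.20395j, Y(Ω₂)=-0.10914 - 0.19104j
  term(m=-2) = 0.18795 + 0.00537j   from Y*(Ω₁)=0.39372 + 0.15480j, Y(Ω₂)=0.41810 - 0.15074j
  term(m=-1) = -0.00024 + 0.01687j   from Y*(Ω₁)=0.03940 + 0.00747j, Y(Ω₂)=0.07243 + 0.41448j
  term(m=+0) = -0.05617 + 0.00000j   from Y*(Ω₁)=-0.39065 + 0.00000j, Y(Ω₂)=0.14380 + 0.00000j
  term(m=+1) = -0.00024 - 0.01687j   from Y*(Ω₁)=-0.03940 + 0.00747j, Y(Ω₂)=-0.07243 + 0.41448j
  term(m=+2) = 0.18795 - 0.00537j   from Y*(Ω₁)=0.39372 - 0.15480j, Y(Ω₂)=0.41810 + 0.15074j
  term(m=+3) = 0.00361 + 0.08414j   from Y*(Ω₁)=-0.32394 + 0.20395j, Y(Ω₂)=0.10914 - 0.19104j
  term(m=+4) = -0.01166 + 0.00067j   from Y*(Ω₁)=0.13129 - 0.12211j, Y(Ω₂)=-0.05015 - 0.04156j
  term(m=+5) = -0.00004 - 0.00051j   from Y*(Ω₁)=-0.02724 + 0.03702j, Y(Ω₂)=-0.00843 + 0.00719j
Total Σ_m = 0.30306 - 0.00000j. Multiply by 1.142397: 0.34622 - 0.00000j. P_5(cos γ) = 0.346219

0.346219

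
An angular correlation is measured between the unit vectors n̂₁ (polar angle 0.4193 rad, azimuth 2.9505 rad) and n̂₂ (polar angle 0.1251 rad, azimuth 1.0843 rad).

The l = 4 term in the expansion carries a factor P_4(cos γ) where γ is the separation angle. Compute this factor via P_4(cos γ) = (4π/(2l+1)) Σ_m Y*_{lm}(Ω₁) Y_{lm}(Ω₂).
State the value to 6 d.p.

0.157830

Addition theorem: P_4(cos γ) = (4π/9) Σ_m Y*_{lm}(Ω₁) Y_{lm}(Ω₂), m = −4…4:
  [-4]  conj(Y_{4,-4})(Ω₁) = (0.008775, -0.008414) ; Y_{4,-4}(Ω₂) = (-0.000039, 0.000100) ; Δ = (0.000000, 0.000001)
  [-3]  conj(Y_{4,-3})(Ω₁) = (-0.064812, 0.041843) ; Y_{4,-3}(Ω₂) = (-0.002398, 0.000268) ; Δ = (0.000144, -0.000118)
  [-2]  conj(Y_{4,-2})(Ω₁) = (0.248987, -0.100080) ; Y_{4,-2}(Ω₂) = (-0.017268, -0.025360) ; Δ = (-0.006838, -0.004586)
  [-1]  conj(Y_{4,-1})(Ω₁) = (-0.490476, 0.094884) ; Y_{4,-1}(Ω₂) = (0.106545, -0.201448) ; Δ = (-0.033144, 0.108915)
  [+0]  conj(Y_{4,0})(Ω₁) = (0.246652, -0.000000) ; Y_{4,0}(Ω₂) = (0.781305, 0.000000) ; Δ = (0.192710, 0.000000)
  [+1]  conj(Y_{4,1})(Ω₁) = (0.490476, 0.094884) ; Y_{4,1}(Ω₂) = (-0.106545, -0.201448) ; Δ = (-0.033144, -0.108915)
  [+2]  conj(Y_{4,2})(Ω₁) = (0.248987, 0.100080) ; Y_{4,2}(Ω₂) = (-0.017268, 0.025360) ; Δ = (-0.006838, 0.004586)
  [+3]  conj(Y_{4,3})(Ω₁) = (0.064812, 0.041843) ; Y_{4,3}(Ω₂) = (0.002398, 0.000268) ; Δ = (0.000144, 0.000118)
  [+4]  conj(Y_{4,4})(Ω₁) = (0.008775, 0.008414) ; Y_{4,4}(Ω₂) = (-0.000039, -0.000100) ; Δ = (0.000000, -0.000001)
Total Σ_m = (0.113038, 0.000000). Multiply by 1.396263: (0.157830, 0.000000). P_4(cos γ) = 0.157830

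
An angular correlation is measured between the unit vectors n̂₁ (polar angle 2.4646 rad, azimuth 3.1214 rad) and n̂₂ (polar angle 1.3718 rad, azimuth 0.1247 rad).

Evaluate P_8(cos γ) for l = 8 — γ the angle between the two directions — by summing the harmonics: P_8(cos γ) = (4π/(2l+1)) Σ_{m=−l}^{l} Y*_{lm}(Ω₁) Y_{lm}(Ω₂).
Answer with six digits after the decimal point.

0.155487

Summing Y*_{l m}(θ₁,φ₁)·Y_{l m}(θ₂,φ₂) over m ∈ [−8, 8]; prefactor 4π/(2·8+1) = 0.739198:
  term(m=-8) = 0.00215 - 0.00492j   from Y*(Ω₁)=0.01207 - 0.00197j, Y(Ω₂)=0.23833 - 0.36922j
  term(m=-7) = 0.01139 - 0.01831j   from Y*(Ω₁)=0.06024 - 0.00857j, Y(Ω₂)=0.22780 - 0.27161j
  term(m=-6) = -0.01646 + 0.01949j   from Y*(Ω₁)=0.18323 - 0.02231j, Y(Ω₂)=-0.10129 + 0.09402j
  term(m=-5) = -0.09832 + 0.08701j   from Y*(Ω₁)=0.37194 - 0.03768j, Y(Ω₂)=-0.28513 + 0.20506j
  term(m=-4) = 0.01042 - 0.00682j   from Y*(Ω₁)=0.47759 - 0.03866j, Y(Ω₂)=0.02282 - 0.01243j
  term(m=-3) = 0.08071 - 0.03747j   from Y*(Ω₁)=0.26722 - 0.01621j, Y(Ω₂)=0.30938 - 0.12146j
  term(m=-2) = -0.00500 + 0.00149j   from Y*(Ω₁)=-0.21067 + 0.00851j, Y(Ω₂)=0.02396 - 0.00610j
  term(m=-1) = 0.12216 - 0.01783j   from Y*(Ω₁)=-0.38530 + 0.00778j, Y(Ω₂)=-0.31786 + 0.03984j
  term(m=+0) = -0.00376 + 0.00000j   from Y*(Ω₁)=0.09488 + 0.00000j, Y(Ω₂)=-0.03961 + 0.00000j
  term(m=+1) = 0.12216 + 0.01783j   from Y*(Ω₁)=0.38530 + 0.00778j, Y(Ω₂)=0.31786 + 0.03984j
  term(m=+2) = -0.00500 - 0.00149j   from Y*(Ω₁)=-0.21067 - 0.00851j, Y(Ω₂)=0.02396 + 0.00610j
  term(m=+3) = 0.08071 + 0.03747j   from Y*(Ω₁)=-0.26722 - 0.01621j, Y(Ω₂)=-0.30938 - 0.12146j
  term(m=+4) = 0.01042 + 0.00682j   from Y*(Ω₁)=0.47759 + 0.03866j, Y(Ω₂)=0.02282 + 0.01243j
  term(m=+5) = -0.09832 - 0.08701j   from Y*(Ω₁)=-0.37194 - 0.03768j, Y(Ω₂)=0.28513 + 0.20506j
  term(m=+6) = -0.01646 - 0.01949j   from Y*(Ω₁)=0.18323 + 0.02231j, Y(Ω₂)=-0.10129 - 0.09402j
  term(m=+7) = 0.01139 + 0.01831j   from Y*(Ω₁)=-0.06024 - 0.00857j, Y(Ω₂)=-0.22780 - 0.27161j
  term(m=+8) = 0.00215 + 0.00492j   from Y*(Ω₁)=0.01207 + 0.00197j, Y(Ω₂)=0.23833 + 0.36922j
Σ over m = 0.21035 + 0.00000j; ×(4π/17) → 0.15549 + 0.00000j. Real part: 0.155487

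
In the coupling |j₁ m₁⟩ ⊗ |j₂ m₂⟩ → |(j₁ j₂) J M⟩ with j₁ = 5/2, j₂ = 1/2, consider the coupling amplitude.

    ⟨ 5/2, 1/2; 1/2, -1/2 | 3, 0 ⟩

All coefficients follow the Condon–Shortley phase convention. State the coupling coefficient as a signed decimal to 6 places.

+0.707107

j₁+j₂−J=0  J+j₁−j₂=5  J−j₁+j₂=1  j₁+j₂+J+1=7
(j₁±m₁, j₂±m₂, J±M) = (3,2,0,1,3,3)
P² = 72
sum k=0..0:
  [0] +1/12 = 1/12
S = 1/12
C² = P²·S² = 1/2 ; C = +0.707107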